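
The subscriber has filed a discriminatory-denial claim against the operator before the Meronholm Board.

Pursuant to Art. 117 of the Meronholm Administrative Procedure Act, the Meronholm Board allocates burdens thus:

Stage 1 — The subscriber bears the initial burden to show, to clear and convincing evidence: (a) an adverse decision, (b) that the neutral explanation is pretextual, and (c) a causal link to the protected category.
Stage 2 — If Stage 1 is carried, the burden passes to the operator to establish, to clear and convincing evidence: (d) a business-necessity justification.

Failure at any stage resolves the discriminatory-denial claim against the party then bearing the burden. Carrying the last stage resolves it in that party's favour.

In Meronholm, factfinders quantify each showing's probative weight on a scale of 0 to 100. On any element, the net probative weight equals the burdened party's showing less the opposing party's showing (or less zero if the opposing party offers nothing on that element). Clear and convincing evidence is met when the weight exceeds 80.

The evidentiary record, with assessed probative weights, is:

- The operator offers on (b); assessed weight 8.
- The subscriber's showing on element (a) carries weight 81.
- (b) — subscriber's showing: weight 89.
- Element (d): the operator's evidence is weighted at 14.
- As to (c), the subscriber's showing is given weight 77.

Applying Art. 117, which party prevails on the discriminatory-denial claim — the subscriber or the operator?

At Stage 1 the subscriber must meet clear and convincing evidence (weight exceeds 80): on (a) the weight is 81, which does exceed 80, so (a) meets the standard; on (b) the weight is 89 less the opposing 8 gives net 81, > 80, so (b) meets the standard; on (c) the weight is 77, ≤ 80, so (c) does not meet the standard.
  Not every element is met, so the subscriber fails to carry Stage 1.
The operator prevails.

operator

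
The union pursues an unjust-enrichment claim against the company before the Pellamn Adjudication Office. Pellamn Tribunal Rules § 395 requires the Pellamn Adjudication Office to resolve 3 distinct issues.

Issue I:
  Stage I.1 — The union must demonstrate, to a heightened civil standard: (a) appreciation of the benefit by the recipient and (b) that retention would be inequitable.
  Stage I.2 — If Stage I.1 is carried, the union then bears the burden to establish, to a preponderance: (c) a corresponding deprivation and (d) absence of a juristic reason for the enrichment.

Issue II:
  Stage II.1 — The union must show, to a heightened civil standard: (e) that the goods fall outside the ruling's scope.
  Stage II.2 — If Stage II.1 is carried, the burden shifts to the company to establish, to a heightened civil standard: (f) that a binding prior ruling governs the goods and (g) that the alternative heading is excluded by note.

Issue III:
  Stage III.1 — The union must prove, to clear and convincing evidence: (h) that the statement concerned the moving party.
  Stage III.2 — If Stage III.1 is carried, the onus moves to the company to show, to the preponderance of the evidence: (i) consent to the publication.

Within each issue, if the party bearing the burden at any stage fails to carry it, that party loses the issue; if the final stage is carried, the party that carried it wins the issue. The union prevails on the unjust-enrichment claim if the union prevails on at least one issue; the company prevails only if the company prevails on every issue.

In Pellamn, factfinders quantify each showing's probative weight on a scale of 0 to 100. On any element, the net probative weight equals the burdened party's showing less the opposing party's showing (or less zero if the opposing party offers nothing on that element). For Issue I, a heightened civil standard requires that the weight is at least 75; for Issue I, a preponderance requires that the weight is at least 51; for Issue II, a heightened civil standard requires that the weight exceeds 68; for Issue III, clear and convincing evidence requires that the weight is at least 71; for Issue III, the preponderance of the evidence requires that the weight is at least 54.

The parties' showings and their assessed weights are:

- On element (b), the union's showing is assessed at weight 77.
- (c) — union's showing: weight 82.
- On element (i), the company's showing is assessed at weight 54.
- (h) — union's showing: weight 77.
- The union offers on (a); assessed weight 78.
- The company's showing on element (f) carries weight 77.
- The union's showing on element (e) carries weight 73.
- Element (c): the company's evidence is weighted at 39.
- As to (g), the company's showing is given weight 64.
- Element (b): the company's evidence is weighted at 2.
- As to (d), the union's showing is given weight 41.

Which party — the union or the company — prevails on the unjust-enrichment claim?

— Issue I —
At Stage I.1 the union must meet a heightened civil standard (weight is at least 75): on (a) the weight is 78, ≥ 75, so (a) meets the standard; on (b) the weight is 77 less the opposing 2 gives net 75, ≥ 75, so (b) meets the standard.
  Stage I.1 carried; the burden remains with the union.
At Stage I.2 the union must meet a preponderance (weight is at least 51): on (c) the weight is 82 less the opposing 39 gives net 43, which does not reach 51, so (c) does not meet the standard; on (d) the weight is 41, which does not reach 51, so (d) does not meet the standard.
  The union does not carry Stage I.2.
The company prevails on this issue.
— Issue II —
Stage II.1 (union, a heightened civil standard, weight exceeds 68): (e) 73 > 68 — meets.
  Stage II.1 is satisfied; the onus moves to the company.
Stage II.2 (company, a heightened civil standard, weight exceeds 68): (f) 77 > 68 — meets; (g) 64 ≤ 68 — fails.
  The company does not carry Stage II.2.
The analysis ends at Stage II.2; the union prevails on this issue.
— Issue III —
Stage III.1 — burden on union; standard: clear and convincing evidence (weight is at least 71).
    (h): 77 ≥ 71 [met]
  Stage III.1 is satisfied; the onus moves to the company.
Stage III.2 — burden on company; standard: the preponderance of the evidence (weight is at least 54).
    (i): 54 ≥ 54 [met]
  All elements met at the final stage.
All stages carried — the company prevails on this issue.
Per-issue: Issue I → company; Issue II → union; Issue III → company. The union must prevail on at least one issue; overall, the union prevails.

union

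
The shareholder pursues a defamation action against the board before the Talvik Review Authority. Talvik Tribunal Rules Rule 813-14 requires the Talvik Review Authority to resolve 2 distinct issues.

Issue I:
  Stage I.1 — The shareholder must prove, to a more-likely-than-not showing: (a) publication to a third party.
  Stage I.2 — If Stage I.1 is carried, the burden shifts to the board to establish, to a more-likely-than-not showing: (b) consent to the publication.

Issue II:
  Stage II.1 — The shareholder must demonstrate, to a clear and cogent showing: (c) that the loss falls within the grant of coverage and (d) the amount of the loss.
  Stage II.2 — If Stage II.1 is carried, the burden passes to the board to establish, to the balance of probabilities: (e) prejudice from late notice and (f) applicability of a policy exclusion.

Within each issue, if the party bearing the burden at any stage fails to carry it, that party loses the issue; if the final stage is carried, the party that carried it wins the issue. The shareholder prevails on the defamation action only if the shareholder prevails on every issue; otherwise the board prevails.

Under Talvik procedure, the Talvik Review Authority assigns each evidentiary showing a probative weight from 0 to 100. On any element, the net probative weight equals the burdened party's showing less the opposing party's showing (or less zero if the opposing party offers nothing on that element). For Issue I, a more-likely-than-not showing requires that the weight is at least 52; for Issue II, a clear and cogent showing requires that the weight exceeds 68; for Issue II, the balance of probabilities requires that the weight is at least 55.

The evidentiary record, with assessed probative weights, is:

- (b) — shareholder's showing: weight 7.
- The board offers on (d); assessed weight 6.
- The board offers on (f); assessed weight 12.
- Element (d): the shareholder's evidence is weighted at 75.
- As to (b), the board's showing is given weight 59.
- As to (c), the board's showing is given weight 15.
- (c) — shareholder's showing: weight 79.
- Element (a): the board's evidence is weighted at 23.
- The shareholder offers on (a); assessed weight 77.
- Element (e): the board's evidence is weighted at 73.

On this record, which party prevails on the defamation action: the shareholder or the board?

board

— Issue I —
At Stage I.1 the shareholder must meet a more-likely-than-not showing (weight is at least 52): on (a) the weight is 77 less the opposing 23 gives net 54, ≥ 52, so (a) meets the standard.
  The shareholder carries Stage I.1; the board now bears the burden.
At Stage I.2 the board must meet a more-likely-than-not showing (weight is at least 52): on (b) the weight is 59 less the opposing 7 gives net 52, which does reach 52, so (b) meets the standard.
  All elements met at the final stage.
Every stage carried; the board prevails on this issue.
— Issue II —
At Stage II.1 the shareholder must meet a clear and cogent showing (weight exceeds 68): on (c) the weight is 79 less the opposing 15 gives net 64, which does not exceed 68, so (c) does not meet the standard; on (d) the weight is 75 less the opposing 6 gives net 69, which does exceed 68, so (d) meets the standard.
  The shareholder does not carry Stage II.1.
The analysis ends at Stage II.1; the board prevails on this issue.
Per-issue: Issue I → board; Issue II → board. The shareholder must prevail on every issue; overall, the board prevails.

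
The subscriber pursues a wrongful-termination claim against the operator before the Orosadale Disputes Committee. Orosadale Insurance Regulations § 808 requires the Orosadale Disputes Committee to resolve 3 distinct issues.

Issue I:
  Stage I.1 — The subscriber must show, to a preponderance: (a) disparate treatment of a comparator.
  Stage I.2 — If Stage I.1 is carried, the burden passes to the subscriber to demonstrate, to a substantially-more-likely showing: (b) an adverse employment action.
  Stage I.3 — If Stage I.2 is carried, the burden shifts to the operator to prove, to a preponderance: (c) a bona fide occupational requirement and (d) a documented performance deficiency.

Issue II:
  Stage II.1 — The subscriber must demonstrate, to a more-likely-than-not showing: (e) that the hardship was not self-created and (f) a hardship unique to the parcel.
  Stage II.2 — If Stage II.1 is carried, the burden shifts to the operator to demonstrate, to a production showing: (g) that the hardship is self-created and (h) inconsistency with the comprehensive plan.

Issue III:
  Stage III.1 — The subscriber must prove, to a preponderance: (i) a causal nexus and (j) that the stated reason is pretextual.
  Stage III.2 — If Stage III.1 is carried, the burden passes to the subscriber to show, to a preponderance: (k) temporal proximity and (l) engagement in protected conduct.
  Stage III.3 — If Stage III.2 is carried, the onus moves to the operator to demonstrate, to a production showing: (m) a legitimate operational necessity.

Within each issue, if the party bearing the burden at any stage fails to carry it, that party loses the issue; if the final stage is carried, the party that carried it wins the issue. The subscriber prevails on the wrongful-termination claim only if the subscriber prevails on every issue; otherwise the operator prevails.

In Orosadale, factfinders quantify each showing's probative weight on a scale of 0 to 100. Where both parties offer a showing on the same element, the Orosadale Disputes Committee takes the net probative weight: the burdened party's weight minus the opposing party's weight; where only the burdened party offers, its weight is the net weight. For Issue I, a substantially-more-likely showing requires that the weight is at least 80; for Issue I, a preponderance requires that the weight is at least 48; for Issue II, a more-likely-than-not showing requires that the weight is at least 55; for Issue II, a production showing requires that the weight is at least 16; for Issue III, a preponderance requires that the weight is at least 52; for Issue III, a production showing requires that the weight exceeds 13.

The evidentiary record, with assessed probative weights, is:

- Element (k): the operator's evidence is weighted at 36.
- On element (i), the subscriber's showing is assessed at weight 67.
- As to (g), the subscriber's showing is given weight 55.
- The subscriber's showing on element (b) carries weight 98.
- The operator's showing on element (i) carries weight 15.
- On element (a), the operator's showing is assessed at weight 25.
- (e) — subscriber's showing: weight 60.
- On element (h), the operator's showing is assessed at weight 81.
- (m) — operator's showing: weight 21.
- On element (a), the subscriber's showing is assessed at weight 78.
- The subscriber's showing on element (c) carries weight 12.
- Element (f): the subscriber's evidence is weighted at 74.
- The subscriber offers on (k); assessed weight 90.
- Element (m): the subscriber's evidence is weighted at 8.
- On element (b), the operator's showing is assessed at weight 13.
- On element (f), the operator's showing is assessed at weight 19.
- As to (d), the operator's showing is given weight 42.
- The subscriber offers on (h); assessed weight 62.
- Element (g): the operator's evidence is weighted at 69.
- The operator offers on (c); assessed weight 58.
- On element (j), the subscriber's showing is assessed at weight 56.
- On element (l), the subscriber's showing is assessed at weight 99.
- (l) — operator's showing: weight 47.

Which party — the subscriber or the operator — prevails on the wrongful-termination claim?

— Issue I —
Stage I.1 (subscriber, a preponderance, weight is at least 48): (a) net 78−25=53 ≥ 48 — meets.
  All elements met. The subscriber retains the burden for Stage I.2.
Stage I.2 (subscriber, a substantially-more-likely showing, weight is at least 80): (b) net 98−13=85 ≥ 80 — meets.
  All elements met. The burden passes to the operator.
Stage I.3 (operator, a preponderance, weight is at least 48): (c) net 58−12=46 < 48 — fails; (d) 42 < 48 — fails.
  Not every element is met, so the operator fails to carry Stage I.3.
The analysis ends at Stage I.3; the subscriber prevails on this issue.
— Issue II —
Stage II.1 (subscriber, a more-likely-than-not showing, weight is at least 55): (e) 60 ≥ 55 — meets; (f) net 74−19=55 ≥ 55 — meets.
  Stage II.1 carried; the burden shifts to the operator.
Stage II.2 (operator, a production showing, weight is at least 16): (g) net 69−55=14 < 16 — fails; (h) net 81−62=19 ≥ 16 — meets.
  The operator does not carry Stage II.2.
So the subscriber prevails on this issue.
— Issue III —
At Stage III.1 the subscriber must meet a preponderance (weight is at least 52): on (i) the weight is 67 less the opposing 15 gives net 52, ≥ 52, so (i) meets the standard; on (j) the weight is 56, ≥ 52, so (j) meets the standard.
  Stage III.1 is satisfied; the subscriber continues to bear the burden.
At Stage III.2 the subscriber must meet a preponderance (weight is at least 52): on (k) the weight is 90 less the opposing 36 gives net 54, which does reach 52, so (k) meets the standard; on (l) the weight is 99 less the opposing 47 gives net 52, which does reach 52, so (l) meets the standard.
  Stage III.2 carried; the burden shifts to the operator.
At Stage III.3 the operator must meet a production showing (weight exceeds 13): on (m) the weight is 21 less the opposing 8 gives net 13, ≤ 13, so (m) does not meet the standard.
  Not every element is met, so the operator fails to carry Stage III.3.
The analysis ends at Stage III.3; the subscriber prevails on this issue.
Per-issue: Issue I → subscriber; Issue II → subscriber; Issue III → subscriber. The subscriber must prevail on every issue; overall, the subscriber prevails.

subscriber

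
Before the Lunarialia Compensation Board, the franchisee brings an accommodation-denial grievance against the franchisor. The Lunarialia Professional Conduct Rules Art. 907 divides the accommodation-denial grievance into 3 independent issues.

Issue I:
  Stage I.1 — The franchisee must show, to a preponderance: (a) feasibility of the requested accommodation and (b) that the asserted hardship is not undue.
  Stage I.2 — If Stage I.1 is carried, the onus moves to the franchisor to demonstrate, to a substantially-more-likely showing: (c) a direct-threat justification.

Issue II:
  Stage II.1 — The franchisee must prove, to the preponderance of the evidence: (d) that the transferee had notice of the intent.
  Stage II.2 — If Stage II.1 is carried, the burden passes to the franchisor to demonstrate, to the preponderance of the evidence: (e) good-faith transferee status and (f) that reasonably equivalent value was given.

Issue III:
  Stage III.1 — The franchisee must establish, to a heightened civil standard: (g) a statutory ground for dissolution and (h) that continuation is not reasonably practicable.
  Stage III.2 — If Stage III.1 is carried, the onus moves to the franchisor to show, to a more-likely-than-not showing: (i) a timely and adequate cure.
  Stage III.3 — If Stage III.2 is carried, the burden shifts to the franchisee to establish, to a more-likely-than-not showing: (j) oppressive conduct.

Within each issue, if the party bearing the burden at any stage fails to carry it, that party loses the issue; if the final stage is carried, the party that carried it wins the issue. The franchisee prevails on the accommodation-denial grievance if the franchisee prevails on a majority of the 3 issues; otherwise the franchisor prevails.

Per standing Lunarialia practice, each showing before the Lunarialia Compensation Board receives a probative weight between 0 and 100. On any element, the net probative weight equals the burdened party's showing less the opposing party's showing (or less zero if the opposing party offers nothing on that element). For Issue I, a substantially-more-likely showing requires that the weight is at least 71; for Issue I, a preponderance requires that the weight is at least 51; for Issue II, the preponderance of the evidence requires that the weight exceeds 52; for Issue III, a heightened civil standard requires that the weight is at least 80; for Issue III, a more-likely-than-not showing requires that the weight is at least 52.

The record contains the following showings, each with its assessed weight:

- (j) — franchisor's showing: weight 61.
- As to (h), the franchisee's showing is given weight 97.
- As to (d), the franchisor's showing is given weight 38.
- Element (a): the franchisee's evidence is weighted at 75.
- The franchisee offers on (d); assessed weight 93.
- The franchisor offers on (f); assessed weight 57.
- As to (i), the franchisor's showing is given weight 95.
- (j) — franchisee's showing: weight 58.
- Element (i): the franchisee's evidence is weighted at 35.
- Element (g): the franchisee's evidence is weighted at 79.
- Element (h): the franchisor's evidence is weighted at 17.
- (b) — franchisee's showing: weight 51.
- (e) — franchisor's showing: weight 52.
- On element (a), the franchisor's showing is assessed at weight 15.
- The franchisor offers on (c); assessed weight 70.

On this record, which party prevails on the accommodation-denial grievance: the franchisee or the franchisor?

franchisee

— Issue I —
Stage I.1 — burden on franchisee; standard: a preponderance (weight is at least 51).
    (a): 75 − 15 = 60 ≥ 51 [met]
    (b): 51 ≥ 51 [met]
  Stage I.1 is satisfied; the onus moves to the franchisor.
Stage I.2 — burden on franchisor; standard: a substantially-more-likely showing (weight is at least 71).
    (c): 70 < 71 [not met]
  Stage I.2 not carried; the franchisor fails its burden.
The analysis ends at Stage I.2; the franchisee prevails on this issue.
— Issue II —
At Stage II.1 the franchisee must meet the preponderance of the evidence (weight exceeds 52): on (d) the weight is 93 less the opposing 38 gives net 55, > 52, so (d) meets the standard.
  Stage II.1 carried; the burden shifts to the franchisor.
At Stage II.2 the franchisor must meet the preponderance of the evidence (weight exceeds 52): on (e) the weight is 52, ≤ 52, so (e) does not meet the standard; on (f) the weight is 57, > 52, so (f) meets the standard.
  The franchisor does not carry Stage II.2.
The franchisee prevails on this issue.
— Issue III —
Stage III.1 (franchisee, a heightened civil standard, weight is at least 80): (g) 79 < 80 — fails; (h) net 97−17=80 ≥ 80 — meets.
  Not every element is met, so the franchisee fails to carry Stage III.1.
The franchisor prevails on this issue.
Per-issue: Issue I → franchisee; Issue II → franchisee; Issue III → franchisor. The franchisee must prevail on a majority of issues; overall, the franchisee prevails.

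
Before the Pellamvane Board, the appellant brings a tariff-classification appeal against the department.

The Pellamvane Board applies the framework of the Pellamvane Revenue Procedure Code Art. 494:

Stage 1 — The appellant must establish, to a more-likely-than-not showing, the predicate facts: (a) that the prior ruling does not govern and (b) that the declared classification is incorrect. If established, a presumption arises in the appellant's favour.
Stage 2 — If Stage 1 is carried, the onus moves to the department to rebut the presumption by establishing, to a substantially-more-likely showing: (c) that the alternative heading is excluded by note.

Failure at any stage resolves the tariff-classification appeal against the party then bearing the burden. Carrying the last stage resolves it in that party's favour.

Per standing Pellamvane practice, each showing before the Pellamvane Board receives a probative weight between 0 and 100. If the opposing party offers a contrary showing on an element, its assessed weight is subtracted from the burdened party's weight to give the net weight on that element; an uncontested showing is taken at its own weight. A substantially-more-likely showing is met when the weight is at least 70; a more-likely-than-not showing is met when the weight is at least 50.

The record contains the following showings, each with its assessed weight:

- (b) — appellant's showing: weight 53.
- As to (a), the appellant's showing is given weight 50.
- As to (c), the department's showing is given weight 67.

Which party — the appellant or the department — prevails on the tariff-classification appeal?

appellant

Stage 1 — burden on appellant; standard: a more-likely-than-not showing (weight is at least 50).
    (a): 50 ≥ 50 [met]
    (b): 53 ≥ 50 [met]
  Stage 1 is satisfied; the onus moves to the department.
Stage 2 — burden on department; standard: a substantially-more-likely showing (weight is at least 70).
    (c): 67 < 70 [not met]
  Stage 2 not carried; the department fails its burden.
The analysis ends at Stage 2; the appellant prevails.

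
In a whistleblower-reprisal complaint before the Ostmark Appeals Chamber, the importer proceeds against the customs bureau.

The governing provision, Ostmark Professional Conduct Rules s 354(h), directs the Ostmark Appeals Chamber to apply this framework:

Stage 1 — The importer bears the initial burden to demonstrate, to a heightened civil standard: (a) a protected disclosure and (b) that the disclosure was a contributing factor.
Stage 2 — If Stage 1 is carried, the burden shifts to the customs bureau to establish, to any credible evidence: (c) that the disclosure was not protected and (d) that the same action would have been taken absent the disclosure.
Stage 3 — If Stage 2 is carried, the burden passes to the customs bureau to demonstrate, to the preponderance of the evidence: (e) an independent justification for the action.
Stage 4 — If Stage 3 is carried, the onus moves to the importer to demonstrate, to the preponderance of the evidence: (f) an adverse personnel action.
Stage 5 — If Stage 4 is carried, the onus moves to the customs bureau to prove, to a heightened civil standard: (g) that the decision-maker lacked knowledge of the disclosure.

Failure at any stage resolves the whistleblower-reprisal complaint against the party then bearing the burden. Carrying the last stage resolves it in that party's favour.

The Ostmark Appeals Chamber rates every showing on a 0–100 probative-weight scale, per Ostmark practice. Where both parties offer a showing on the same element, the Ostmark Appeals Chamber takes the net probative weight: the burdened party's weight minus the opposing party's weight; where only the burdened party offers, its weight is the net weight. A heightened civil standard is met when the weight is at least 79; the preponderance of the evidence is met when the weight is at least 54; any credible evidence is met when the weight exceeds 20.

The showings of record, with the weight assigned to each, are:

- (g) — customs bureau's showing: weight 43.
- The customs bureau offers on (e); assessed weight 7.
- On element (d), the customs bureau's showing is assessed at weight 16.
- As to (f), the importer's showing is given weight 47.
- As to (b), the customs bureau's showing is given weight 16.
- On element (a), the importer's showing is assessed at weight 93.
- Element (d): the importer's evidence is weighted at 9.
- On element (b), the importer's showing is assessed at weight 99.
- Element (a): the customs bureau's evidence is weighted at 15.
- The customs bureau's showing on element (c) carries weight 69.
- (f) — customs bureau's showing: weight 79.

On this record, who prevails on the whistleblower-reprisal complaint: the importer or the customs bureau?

At Stage 1 the importer must meet a heightened civil standard (weight is at least 79): on (a) the weight is 93 less the opposing 15 gives net 78, which does not reach 79, so (a) does not meet the standard; on (b) the weight is 99 less the opposing 16 gives net 83, which does reach 79, so (b) meets the standard.
  Stage 1 not carried; the importer fails its burden.
The analysis ends at Stage 1; the customs bureau prevails.

customs bureau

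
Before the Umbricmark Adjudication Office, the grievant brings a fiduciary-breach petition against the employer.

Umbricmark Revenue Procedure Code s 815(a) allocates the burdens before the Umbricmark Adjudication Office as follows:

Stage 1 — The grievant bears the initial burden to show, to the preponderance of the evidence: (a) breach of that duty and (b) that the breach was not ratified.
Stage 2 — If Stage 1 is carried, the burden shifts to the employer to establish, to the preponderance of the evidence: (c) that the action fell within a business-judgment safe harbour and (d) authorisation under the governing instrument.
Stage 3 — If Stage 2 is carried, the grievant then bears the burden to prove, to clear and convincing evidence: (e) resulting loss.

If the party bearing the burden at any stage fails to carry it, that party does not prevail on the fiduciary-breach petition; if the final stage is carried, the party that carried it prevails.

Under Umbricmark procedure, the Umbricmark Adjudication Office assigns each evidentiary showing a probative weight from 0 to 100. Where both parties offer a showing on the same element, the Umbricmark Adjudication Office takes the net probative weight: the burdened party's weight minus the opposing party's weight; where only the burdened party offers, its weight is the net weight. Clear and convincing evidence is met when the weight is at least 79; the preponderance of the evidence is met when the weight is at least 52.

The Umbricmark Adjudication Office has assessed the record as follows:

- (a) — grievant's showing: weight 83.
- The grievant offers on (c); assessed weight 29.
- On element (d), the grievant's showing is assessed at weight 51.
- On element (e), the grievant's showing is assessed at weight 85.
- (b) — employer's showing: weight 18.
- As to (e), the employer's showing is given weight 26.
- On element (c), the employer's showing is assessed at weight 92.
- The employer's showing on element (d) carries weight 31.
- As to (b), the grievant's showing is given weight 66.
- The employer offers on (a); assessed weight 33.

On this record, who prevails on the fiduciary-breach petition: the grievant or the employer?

employer

Stage 1 (grievant, the preponderance of the evidence, weight is at least 52): (a) net 83−33=50 < 52 — fails; (b) net 66−18=48 < 52 — fails.
  Not every element is met, so the grievant fails to carry Stage 1.
So the employer prevails.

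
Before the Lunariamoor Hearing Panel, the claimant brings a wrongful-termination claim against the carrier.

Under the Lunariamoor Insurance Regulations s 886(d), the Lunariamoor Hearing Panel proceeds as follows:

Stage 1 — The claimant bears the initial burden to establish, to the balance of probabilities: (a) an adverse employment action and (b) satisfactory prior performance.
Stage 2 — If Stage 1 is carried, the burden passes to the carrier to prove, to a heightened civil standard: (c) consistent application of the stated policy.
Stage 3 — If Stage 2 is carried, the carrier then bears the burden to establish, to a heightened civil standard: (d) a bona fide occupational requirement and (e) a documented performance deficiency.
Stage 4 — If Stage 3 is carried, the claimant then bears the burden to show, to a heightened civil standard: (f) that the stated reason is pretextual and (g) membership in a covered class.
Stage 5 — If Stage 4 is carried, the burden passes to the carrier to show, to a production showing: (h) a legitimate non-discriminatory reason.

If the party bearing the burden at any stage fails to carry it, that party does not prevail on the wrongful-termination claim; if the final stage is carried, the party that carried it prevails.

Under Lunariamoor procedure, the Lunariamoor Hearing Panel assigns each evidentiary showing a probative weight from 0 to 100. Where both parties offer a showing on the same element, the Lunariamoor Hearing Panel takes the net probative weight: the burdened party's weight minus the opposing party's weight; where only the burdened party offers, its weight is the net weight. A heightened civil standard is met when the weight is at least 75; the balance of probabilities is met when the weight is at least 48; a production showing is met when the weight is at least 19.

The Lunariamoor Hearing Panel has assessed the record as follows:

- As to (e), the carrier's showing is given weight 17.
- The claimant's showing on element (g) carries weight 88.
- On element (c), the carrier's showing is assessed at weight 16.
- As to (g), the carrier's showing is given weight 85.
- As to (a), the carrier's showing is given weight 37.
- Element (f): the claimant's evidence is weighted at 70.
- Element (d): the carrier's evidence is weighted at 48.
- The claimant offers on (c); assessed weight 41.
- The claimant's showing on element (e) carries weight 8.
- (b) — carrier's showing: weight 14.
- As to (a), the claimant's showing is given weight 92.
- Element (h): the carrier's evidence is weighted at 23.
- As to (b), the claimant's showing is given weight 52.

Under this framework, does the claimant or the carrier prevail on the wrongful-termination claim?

carrier

Stage 1 — burden on claimant; standard: the balance of probabilities (weight is at least 48).
    (a): 92 − 37 = 55 ≥ 48 [met]
    (b): 52 − 14 = 38 < 48 [not met]
  Stage 1 not carried; the claimant fails its burden.
The analysis ends at Stage 1; the carrier prevails.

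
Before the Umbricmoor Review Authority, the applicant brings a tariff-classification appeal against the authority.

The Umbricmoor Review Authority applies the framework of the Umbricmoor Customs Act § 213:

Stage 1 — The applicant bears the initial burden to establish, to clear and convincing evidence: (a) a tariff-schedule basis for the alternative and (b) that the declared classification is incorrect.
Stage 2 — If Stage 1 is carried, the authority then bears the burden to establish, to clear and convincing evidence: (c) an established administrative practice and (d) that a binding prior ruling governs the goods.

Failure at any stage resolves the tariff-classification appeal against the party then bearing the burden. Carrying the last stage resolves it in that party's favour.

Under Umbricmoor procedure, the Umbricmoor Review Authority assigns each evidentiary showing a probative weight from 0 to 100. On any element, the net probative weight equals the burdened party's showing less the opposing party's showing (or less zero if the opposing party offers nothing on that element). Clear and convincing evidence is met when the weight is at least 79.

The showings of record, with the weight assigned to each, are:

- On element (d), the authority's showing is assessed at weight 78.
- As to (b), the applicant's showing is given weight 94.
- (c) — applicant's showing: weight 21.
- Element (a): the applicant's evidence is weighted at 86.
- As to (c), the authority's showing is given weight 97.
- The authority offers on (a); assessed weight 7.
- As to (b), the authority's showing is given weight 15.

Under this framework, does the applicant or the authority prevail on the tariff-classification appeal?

applicant

At Stage 1 the applicant must meet clear and convincing evidence (weight is at least 79): on (a) the weight is 86 less the opposing 7 gives net 79, ≥ 79, so (a) meets the standard; on (b) the weight is 94 less the opposing 15 gives net 79, which does reach 79, so (b) meets the standard.
  Stage 1 carried; the burden shifts to the authority.
At Stage 2 the authority must meet clear and convincing evidence (weight is at least 79): on (c) the weight is 97 less the opposing 21 gives net 76, < 79, so (c) does not meet the standard; on (d) the weight is 78, < 79, so (d) does not meet the standard.
  Stage 2 not carried; the authority fails its burden.
The applicant prevails.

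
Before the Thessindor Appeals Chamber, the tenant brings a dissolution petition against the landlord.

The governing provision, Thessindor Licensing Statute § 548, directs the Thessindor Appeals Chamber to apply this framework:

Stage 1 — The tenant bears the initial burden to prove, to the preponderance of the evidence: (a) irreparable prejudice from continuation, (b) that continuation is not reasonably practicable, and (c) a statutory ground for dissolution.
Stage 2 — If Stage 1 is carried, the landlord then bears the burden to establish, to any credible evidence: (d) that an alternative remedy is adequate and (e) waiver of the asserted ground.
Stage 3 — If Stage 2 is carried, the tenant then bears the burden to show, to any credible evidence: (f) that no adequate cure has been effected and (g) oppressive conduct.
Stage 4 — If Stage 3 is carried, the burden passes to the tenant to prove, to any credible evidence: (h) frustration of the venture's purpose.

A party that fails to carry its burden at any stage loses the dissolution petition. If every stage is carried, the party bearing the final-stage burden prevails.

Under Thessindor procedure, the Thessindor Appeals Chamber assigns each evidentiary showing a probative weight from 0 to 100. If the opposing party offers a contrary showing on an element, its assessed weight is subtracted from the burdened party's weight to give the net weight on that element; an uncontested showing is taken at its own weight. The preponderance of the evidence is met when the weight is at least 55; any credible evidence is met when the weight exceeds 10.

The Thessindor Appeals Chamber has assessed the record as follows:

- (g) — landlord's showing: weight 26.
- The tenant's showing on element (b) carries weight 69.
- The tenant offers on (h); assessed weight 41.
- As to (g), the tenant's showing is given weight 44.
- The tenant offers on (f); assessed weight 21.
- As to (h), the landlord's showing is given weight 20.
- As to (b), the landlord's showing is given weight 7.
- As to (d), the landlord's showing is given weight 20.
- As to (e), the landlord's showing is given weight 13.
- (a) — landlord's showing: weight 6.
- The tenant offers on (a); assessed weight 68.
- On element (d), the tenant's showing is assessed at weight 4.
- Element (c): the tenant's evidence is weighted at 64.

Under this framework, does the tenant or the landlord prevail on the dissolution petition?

tenant

At Stage 1 the tenant must meet the preponderance of the evidence (weight is at least 55): on (a) the weight is 68 less the opposing 6 gives net 62, ≥ 55, so (a) meets the standard; on (b) the weight is 69 less the opposing 7 gives net 62, ≥ 55, so (b) meets the standard; on (c) the weight is 64, which does reach 55, so (c) meets the standard.
  Stage 1 is satisfied; the onus moves to the landlord.
At Stage 2 the landlord must meet any credible evidence (weight exceeds 10): on (d) the weight is 20 less the opposing 4 gives net 16, which does exceed 10, so (d) meets the standard; on (e) the weight is 13, which does exceed 10, so (e) meets the standard.
  The landlord carries Stage 2; the tenant now bears the burden.
At Stage 3 the tenant must meet any credible evidence (weight exceeds 10): on (f) the weight is 21, which does exceed 10, so (f) meets the standard; on (g) the weight is 44 less the opposing 26 gives net 18, which does exceed 10, so (g) meets the standard.
  All elements met. The tenant retains the burden for Stage 4.
At Stage 4 the tenant must meet any credible evidence (weight exceeds 10): on (h) the weight is 41 less the opposing 20 gives net 21, which does exceed 10, so (h) meets the standard.
  Stage 4 carried; the final stage is satisfied.
All stages carried — the tenant prevails.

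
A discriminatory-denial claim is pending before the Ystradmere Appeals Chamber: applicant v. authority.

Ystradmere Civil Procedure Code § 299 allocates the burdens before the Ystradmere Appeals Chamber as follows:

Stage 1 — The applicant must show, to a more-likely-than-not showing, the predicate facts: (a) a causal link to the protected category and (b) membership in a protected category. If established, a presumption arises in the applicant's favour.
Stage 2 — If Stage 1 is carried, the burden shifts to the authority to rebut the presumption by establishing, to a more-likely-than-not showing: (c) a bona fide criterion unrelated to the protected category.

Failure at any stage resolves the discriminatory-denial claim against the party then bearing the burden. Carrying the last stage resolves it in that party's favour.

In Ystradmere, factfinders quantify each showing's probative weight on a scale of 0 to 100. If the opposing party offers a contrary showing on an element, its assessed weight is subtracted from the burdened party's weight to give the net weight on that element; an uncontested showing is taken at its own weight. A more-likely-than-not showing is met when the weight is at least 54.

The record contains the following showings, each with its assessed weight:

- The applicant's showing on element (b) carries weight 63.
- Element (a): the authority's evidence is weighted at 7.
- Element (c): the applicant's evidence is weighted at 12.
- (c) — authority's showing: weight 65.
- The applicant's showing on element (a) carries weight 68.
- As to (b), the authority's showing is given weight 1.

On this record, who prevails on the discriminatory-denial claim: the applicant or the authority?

applicant

Stage 1 (applicant, a more-likely-than-not showing, weight is at least 54): (a) net 68−7=61 ≥ 54 — meets; (b) net 63−1=62 ≥ 54 — meets.
  All elements met. The burden passes to the authority.
Stage 2 (authority, a more-likely-than-not showing, weight is at least 54): (c) net 65−12=53 < 54 — fails.
  Stage 2 not carried; the authority fails its burden.
The applicant prevails.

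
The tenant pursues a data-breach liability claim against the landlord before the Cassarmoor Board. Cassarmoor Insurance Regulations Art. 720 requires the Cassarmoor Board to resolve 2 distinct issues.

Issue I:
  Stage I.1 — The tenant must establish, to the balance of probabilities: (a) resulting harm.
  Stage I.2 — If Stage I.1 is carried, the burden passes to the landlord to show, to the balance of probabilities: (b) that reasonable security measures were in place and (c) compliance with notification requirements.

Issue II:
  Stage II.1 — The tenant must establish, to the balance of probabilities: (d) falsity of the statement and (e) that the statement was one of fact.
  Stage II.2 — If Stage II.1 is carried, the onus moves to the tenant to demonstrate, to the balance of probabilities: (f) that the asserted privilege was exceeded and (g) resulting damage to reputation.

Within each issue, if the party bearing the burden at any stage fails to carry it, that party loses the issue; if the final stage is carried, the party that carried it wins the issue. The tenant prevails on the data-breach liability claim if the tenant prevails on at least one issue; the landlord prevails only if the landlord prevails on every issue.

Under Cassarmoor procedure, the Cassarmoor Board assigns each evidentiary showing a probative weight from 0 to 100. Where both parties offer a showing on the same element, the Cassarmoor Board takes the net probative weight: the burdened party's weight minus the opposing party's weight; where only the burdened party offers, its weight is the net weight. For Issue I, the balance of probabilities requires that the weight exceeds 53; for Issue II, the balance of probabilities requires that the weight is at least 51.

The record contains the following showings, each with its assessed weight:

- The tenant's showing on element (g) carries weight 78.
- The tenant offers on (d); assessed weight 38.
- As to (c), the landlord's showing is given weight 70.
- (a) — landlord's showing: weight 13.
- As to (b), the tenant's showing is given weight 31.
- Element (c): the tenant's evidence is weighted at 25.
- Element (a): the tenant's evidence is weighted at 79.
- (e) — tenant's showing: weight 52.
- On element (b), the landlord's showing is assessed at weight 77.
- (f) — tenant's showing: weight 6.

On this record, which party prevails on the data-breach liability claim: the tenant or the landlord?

— Issue I —
Stage I.1 (tenant, the balance of probabilities, weight exceeds 53): (a) net 79−13=66 > 53 — meets.
  Stage I.1 carried; the burden shifts to the landlord.
Stage I.2 (landlord, the balance of probabilities, weight exceeds 53): (b) net 77−31=46 ≤ 53 — fails; (c) net 70−25=45 ≤ 53 — fails.
  Stage I.2 not carried; the landlord fails its burden.
The analysis ends at Stage I.2; the tenant prevails on this issue.
— Issue II —
Stage II.1 — burden on tenant; standard: the balance of probabilities (weight is at least 51).
    (d): 38 < 51 [not met]
    (e): 52 ≥ 51 [met]
  The tenant does not carry Stage II.1.
So the landlord prevails on this issue.
Per-issue: Issue I → tenant; Issue II → landlord. The tenant must prevail on at least one issue; overall, the tenant prevails.

tenant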